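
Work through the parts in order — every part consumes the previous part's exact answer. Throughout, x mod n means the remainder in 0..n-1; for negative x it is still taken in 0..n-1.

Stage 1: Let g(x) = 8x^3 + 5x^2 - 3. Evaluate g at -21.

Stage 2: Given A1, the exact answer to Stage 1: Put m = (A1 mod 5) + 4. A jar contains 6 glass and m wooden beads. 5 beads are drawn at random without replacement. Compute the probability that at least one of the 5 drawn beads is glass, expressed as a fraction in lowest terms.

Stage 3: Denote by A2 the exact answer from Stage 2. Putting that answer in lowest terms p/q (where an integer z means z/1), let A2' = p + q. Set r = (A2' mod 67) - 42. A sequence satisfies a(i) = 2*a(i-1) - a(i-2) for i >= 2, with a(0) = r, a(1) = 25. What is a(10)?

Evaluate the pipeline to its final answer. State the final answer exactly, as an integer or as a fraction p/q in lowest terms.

502

Stage 1: 8*(-21)^3 + 5*(-21)^2 - 3 = (-74088) + (2205) + (-3) = -71886; answer -71886
Stage 2: A1 = -71886; m = 8; total draws C(14,5) = 2002; complement C(8,5) = 56; favorable 2002 - 56 = 1946; P = 139/143; answer 139/143
Stage 3: A2 = 139/143; threaded value p + q = 282; r = -28; a(2) = 2*(25) - 1*(-28) = 78; iterating: a(2)=78, a(3)=131, a(4)=184, a(5)=237, a(6)=290, a(7)=343, a(8)=396, a(9)=449, a(10)=502; answer 502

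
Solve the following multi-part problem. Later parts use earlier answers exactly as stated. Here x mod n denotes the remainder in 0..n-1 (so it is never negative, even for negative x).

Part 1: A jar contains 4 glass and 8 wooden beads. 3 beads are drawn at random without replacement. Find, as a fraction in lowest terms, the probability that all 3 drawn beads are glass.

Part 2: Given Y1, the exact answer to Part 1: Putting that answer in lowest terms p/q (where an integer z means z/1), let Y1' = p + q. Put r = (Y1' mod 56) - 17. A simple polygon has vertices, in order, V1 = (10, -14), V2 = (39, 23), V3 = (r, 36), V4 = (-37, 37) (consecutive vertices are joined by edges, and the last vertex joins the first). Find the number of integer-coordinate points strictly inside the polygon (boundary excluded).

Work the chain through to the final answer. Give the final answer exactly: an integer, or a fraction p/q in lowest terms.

Part 1: total draws C(12,3) = 220; favorable C(4,3) = 4; P = 1/55; answer 1/55
Part 2: Y1 = 1/55; threaded value p + q = 56; r = -17; cross terms: (10*23 - 39*-14)=776, (39*36 - -17*23)=1795, (-17*37 - -37*36)=703, (-37*-14 - 10*37)=148; twice the area = |3422| = 3422; area = 1711; boundary points = 1 + 1 + 1 + 1 = 4; strictly interior points = area - boundary/2 + 1 = 1710; answer 1710

1710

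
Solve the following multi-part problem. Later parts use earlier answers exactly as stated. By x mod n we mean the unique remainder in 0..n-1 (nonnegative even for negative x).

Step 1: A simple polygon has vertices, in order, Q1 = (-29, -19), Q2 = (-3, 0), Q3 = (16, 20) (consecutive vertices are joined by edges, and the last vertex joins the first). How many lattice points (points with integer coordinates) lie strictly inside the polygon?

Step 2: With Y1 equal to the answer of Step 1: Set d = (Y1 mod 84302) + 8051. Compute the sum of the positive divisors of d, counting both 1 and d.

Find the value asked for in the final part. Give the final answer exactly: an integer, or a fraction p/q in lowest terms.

8880

Step 1: cross terms: (-29*0 - -3*-19)=-57, (-3*20 - 16*0)=-60, (16*-19 - -29*20)=276; twice the area = |159| = 159; area = 159/2; boundary points = 1 + 1 + 3 = 5; strictly interior points = area - boundary/2 + 1 = 78; answer 78
Step 2: Y1 = 78; d = 8129; 8129 = 11 * 739; sigma = (1 + 11) * (1 + 739) = 12 * 740 = 8880; answer 8880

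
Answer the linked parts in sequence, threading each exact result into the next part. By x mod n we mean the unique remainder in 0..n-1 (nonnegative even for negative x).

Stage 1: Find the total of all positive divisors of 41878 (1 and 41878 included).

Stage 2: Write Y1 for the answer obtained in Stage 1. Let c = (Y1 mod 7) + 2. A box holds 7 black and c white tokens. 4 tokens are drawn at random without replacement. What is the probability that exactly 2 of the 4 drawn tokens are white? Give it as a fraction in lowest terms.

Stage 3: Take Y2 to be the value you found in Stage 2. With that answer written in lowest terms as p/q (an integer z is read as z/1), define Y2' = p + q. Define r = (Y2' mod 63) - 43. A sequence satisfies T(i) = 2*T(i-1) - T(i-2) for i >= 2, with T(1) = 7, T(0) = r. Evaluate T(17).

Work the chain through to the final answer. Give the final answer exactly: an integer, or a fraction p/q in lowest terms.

599

Stage 1: 41878 = 2 * 20939; sigma = (1 + 2) * (1 + 20939) = 3 * 20940 = 62820; answer 62820
Stage 2: Y1 = 62820; c = 4; total draws C(11,4) = 330; favorable C(4,2)*C(7,2) = 126; P = 21/55; answer 21/55
Stage 3: Y2 = 21/55; threaded value p + q = 76; r = -30; T(2) = 2*(7) - 1*(-30) = 44; iterating: T(2)=44, T(3)=81, T(4)=118, T(5)=155, T(6)=192, T(7)=229, T(8)=266, T(9)=303, T(10)=340, T(11)=377, T(12)=414, T(13)=451, T(14)=488, T(15)=525, T(16)=562, T(17)=599; answer 599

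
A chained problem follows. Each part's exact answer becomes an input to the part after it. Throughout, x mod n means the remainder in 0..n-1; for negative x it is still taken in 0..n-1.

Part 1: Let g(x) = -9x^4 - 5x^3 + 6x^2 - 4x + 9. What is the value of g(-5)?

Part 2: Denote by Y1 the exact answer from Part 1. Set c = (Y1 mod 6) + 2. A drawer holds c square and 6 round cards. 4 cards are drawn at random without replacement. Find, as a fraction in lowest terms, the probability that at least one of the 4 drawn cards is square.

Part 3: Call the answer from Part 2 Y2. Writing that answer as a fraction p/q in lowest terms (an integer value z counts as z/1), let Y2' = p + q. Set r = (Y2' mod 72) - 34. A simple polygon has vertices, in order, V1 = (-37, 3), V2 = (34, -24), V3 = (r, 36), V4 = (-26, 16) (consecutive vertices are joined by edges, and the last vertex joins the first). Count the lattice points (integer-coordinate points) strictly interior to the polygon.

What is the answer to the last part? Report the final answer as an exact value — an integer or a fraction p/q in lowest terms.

Part 1: -9*(-5)^4 - 5*(-5)^3 + 6*(-5)^2 - 4*(-5)^1 + 9 = (-5625) + (625) + (150) + (20) + (9) = -4821; answer -4821
Part 2: Y1 = -4821; c = 5; total draws C(11,4) = 330; complement C(6,4) = 15; favorable 330 - 15 = 315; P = 21/22; answer 21/22
Part 3: Y2 = 21/22; threaded value p + q = 43; r = 9; cross terms: (-37*-24 - 34*3)=786, (34*36 - 9*-24)=1440, (9*16 - -26*36)=1080, (-26*3 - -37*16)=514; twice the area = |3820| = 3820; area = 1910; boundary points = 1 + 5 + 5 + 1 = 12; strictly interior points = area - boundary/2 + 1 = 1905; answer 1905

1905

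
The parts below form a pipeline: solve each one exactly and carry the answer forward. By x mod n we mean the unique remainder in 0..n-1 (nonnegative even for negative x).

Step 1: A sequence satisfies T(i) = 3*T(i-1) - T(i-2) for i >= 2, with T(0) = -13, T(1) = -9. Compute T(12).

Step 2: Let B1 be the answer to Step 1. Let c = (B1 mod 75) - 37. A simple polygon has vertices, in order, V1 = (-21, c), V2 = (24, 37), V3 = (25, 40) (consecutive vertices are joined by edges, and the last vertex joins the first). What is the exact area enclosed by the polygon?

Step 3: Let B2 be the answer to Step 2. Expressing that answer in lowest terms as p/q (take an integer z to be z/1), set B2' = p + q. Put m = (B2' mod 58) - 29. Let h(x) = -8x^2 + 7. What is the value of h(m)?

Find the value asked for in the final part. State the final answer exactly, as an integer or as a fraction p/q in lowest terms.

Step 1: T(2) = 3*(-9) - 1*(-13) = -14; iterating: T(2)=-14, T(3)=-33, T(4)=-85, T(5)=-222, T(6)=-581, T(7)=-1521, T(8)=-3982, T(9)=-10425, T(10)=-27293, T(11)=-71454, T(12)=-187069; answer -187069
Step 2: B1 = -187069; c = 19; cross terms: (-21*37 - 24*19)=-1233, (24*40 - 25*37)=35, (25*19 - -21*40)=1315; twice the area = |117| = 117; area = 117/2; answer 117/2
Step 3: B2 = 117/2; threaded value p + q = 119; m = -26; -8*(-26)^2 + 7 = (-5408) + (7) = -5401; answer -5401

-5401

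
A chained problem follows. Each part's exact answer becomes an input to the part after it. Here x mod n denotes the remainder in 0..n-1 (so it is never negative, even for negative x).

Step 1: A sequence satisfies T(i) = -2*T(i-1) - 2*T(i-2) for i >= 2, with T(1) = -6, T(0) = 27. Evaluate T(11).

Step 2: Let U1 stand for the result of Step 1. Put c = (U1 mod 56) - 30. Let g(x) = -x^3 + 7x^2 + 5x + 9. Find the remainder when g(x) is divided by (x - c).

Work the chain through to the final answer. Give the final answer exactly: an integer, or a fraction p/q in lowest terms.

Step 1: T(2) = -2*(-6) - 2*(27) = -42; iterating: T(2)=-42, T(3)=96, T(4)=-108, T(5)=24, T(6)=168, T(7)=-384, T(8)=432, T(9)=-96, T(10)=-672, T(11)=1536; answer 1536
Step 2: U1 = 1536; c = -6; remainder = value at the root: -1*(-6)^3 + 7*(-6)^2 + 5*(-6)^1 + 9 = (216) + (252) + (-30) + (9) = 447; answer 447

447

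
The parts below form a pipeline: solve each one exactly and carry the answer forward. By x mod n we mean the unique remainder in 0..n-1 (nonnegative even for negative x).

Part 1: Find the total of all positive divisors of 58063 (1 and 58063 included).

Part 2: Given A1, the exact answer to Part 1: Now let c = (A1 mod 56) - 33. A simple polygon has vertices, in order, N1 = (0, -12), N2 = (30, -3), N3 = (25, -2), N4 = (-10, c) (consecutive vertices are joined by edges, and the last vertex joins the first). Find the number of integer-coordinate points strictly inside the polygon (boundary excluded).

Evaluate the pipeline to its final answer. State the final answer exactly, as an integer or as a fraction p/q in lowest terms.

423

Part 1: 58063 = 31 * 1873; sigma = (1 + 31) * (1 + 1873) = 32 * 1874 = 59968; answer 59968
Part 2: A1 = 59968; c = 15; cross terms: (0*-3 - 30*-12)=360, (30*-2 - 25*-3)=15, (25*15 - -10*-2)=355, (-10*-12 - 0*15)=120; twice the area = |850| = 850; area = 425; boundary points = 3 + 1 + 1 + 1 = 6; strictly interior points = area - boundary/2 + 1 = 423; answer 423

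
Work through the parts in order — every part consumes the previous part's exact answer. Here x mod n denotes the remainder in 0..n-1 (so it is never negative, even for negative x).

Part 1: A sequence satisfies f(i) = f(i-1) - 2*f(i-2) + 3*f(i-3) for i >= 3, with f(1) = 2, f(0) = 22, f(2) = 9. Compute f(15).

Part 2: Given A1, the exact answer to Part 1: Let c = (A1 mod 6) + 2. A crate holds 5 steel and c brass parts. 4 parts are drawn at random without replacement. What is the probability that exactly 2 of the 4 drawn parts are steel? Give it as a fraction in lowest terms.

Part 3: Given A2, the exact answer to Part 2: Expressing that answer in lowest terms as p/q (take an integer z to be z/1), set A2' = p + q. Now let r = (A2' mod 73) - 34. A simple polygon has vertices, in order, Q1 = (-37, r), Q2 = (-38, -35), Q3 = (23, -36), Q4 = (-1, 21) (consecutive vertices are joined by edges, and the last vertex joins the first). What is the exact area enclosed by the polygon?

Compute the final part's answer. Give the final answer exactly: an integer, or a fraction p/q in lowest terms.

2013

Part 1: f(3) = 1*(9) - 2*(2) + 3*(22) = 71; iterating: f(3)=71, f(4)=59, f(5)=-56, f(6)=39, f(7)=328, f(8)=82, f(9)=-457, f(10)=363, f(11)=1523, f(12)=-574, f(13)=-2531, f(14)=3186, f(15)=6526; answer 6526
Part 2: A1 = 6526; c = 6; total draws C(11,4) = 330; favorable C(5,2)*C(6,2) = 150; P = 5/11; answer 5/11
Part 3: A2 = 5/11; threaded value p + q = 16; r = -18; cross terms: (-37*-35 - -38*-18)=611, (-38*-36 - 23*-35)=2173, (23*21 - -1*-36)=447, (-1*-18 - -37*21)=795; twice the area = |4026| = 4026; area = 2013; answer 2013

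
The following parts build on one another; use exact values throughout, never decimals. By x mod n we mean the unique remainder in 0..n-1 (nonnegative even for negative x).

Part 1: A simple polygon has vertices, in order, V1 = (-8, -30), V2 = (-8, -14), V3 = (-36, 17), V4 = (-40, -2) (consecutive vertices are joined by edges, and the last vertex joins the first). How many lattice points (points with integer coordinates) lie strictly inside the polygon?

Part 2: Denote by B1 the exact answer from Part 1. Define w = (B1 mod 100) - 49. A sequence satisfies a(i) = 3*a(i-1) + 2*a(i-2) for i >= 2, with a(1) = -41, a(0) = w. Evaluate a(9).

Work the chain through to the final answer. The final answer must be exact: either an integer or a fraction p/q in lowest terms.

Part 1: cross terms: (-8*-14 - -8*-30)=-128, (-8*17 - -36*-14)=-640, (-36*-2 - -40*17)=752, (-40*-30 - -8*-2)=1184; twice the area = |1168| = 1168; area = 584; boundary points = 16 + 1 + 1 + 4 = 22; strictly interior points = area - boundary/2 + 1 = 574; answer 574
Part 2: B1 = 574; w = 25; a(2) = 3*(-41) + 2*(25) = -73; iterating: a(2)=-73, a(3)=-301, a(4)=-1049, a(5)=-3749, a(6)=-13345, a(7)=-47533, a(8)=-169289, a(9)=-602933; answer -602933

-602933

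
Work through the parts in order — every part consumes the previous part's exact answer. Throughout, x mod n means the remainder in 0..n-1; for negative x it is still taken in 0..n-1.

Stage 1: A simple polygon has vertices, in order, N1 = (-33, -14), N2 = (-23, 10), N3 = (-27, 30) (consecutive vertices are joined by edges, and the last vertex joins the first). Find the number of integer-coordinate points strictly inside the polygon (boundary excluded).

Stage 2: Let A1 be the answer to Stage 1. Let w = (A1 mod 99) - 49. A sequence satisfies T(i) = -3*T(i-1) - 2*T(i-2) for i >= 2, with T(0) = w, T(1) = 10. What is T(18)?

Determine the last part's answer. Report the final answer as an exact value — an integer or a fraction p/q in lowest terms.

Stage 1: cross terms: (-33*10 - -23*-14)=-652, (-23*30 - -27*10)=-420, (-27*-14 - -33*30)=1368; twice the area = |296| = 296; area = 148; boundary points = 2 + 4 + 2 = 8; strictly interior points = area - boundary/2 + 1 = 145; answer 145
Stage 2: A1 = 145; w = -3; T(2) = -3*(10) - 2*(-3) = -24; iterating: T(2)=-24, T(3)=52, T(4)=-108, T(5)=220, T(6)=-444, T(7)=892, T(8)=-1788, T(9)=3580, T(10)=-7164, T(11)=14332, T(12)=-28668, T(13)=57340, T(14)=-114684, T(15)=229372, T(16)=-458748, T(17)=917500, T(18)=-1835004; answer -1835004

-1835004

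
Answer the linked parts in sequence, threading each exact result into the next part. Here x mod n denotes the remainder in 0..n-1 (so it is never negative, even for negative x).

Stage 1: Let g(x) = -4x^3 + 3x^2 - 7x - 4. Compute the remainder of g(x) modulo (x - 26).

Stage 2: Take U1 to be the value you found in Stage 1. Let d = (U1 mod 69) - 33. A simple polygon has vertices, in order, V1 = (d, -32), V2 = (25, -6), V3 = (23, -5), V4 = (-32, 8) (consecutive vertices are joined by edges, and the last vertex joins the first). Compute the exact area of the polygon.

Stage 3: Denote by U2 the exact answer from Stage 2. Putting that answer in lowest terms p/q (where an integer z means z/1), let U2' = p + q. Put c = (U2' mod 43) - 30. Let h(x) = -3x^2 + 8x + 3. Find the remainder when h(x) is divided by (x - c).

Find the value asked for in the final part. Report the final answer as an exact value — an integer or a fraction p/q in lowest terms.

Stage 1: remainder = value at the root: -4*(26)^3 + 3*(26)^2 - 7*(26)^1 - 4 = (-70304) + (2028) + (-182) + (-4) = -68462; answer -68462
Stage 2: U1 = -68462; d = 22; cross terms: (22*-6 - 25*-32)=668, (25*-5 - 23*-6)=13, (23*8 - -32*-5)=24, (-32*-32 - 22*8)=848; twice the area = |1553| = 1553; area = 1553/2; answer 1553/2
Stage 3: U2 = 1553/2; threaded value p + q = 1555; c = -23; remainder = value at the root: -3*(-23)^2 + 8*(-23)^1 + 3 = (-1587) + (-184) + (3) = -1768; answer -1768

-1768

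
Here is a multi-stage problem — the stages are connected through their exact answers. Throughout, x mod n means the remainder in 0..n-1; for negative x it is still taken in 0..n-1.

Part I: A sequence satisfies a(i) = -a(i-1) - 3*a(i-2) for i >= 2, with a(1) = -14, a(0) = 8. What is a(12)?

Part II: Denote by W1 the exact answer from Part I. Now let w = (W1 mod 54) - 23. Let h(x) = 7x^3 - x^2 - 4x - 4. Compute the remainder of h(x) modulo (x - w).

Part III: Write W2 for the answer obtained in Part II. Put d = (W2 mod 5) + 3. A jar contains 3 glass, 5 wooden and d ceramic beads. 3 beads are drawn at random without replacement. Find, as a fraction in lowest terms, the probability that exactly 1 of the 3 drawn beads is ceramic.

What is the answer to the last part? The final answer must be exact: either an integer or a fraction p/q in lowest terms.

70/143

Part I: a(2) = -1*(-14) - 3*(8) = -10; iterating: a(2)=-10, a(3)=52, a(4)=-22, a(5)=-134, a(6)=200, a(7)=202, a(8)=-802, a(9)=196, a(10)=2210, a(11)=-2798, a(12)=-3832; answer -3832
Part II: W1 = -3832; w = -21; remainder = value at the root: 7*(-21)^3 - 1*(-21)^2 - 4*(-21)^1 - 4 = (-64827) + (-441) + (84) + (-4) = -65188; answer -65188
Part III: W2 = -65188; d = 5; total draws C(13,3) = 286; favorable C(5,1)*C(8,2) = 140; P = 70/143; answer 70/143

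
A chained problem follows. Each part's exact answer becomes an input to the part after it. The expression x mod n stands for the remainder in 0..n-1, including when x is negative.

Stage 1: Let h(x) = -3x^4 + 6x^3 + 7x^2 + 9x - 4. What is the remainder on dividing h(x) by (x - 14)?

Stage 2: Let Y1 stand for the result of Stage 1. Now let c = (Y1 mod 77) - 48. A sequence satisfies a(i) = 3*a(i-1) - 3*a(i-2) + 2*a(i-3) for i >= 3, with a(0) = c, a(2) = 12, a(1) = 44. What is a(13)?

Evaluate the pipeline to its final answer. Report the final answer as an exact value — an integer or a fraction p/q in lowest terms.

Stage 1: remainder = value at the root: -3*(14)^4 + 6*(14)^3 + 7*(14)^2 + 9*(14)^1 - 4 = (-115248) + (16464) + (1372) + (126) + (-4) = -97290; answer -97290
Stage 2: Y1 = -97290; c = -10; a(3) = 3*(12) - 3*(44) + 2*(-10) = -116; iterating: a(3)=-116, a(4)=-296, a(5)=-516, a(6)=-892, a(7)=-1720, a(8)=-3516, a(9)=-7172, a(10)=-14408, a(11)=-28740, a(12)=-57340, a(13)=-114616; answer -114616

-114616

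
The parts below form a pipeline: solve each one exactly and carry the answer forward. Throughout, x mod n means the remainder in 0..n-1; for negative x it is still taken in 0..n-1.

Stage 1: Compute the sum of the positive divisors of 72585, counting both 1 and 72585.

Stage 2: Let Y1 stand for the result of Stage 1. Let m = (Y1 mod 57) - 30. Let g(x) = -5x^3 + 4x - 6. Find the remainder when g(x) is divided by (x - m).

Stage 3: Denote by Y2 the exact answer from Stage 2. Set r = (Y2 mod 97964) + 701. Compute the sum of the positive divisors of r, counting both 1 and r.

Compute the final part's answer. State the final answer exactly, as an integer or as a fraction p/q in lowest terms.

Stage 1: 72585 = 3^2 * 5 * 1613; sigma = (1 + 3 + 9) * (1 + 5) * (1 + 1613) = 13 * 6 * 1614 = 125892; answer 125892
Stage 2: Y1 = 125892; m = 6; remainder = value at the root: -5*(6)^3 + 4*(6)^1 - 6 = (-1080) + (24) + (-6) = -1062; answer -1062
Stage 3: Y2 = -1062; r = 97603; 97603 = 11 * 19 * 467; sigma = (1 + 11) * (1 + 19) * (1 + 467) = 12 * 20 * 468 = 112320; answer 112320

112320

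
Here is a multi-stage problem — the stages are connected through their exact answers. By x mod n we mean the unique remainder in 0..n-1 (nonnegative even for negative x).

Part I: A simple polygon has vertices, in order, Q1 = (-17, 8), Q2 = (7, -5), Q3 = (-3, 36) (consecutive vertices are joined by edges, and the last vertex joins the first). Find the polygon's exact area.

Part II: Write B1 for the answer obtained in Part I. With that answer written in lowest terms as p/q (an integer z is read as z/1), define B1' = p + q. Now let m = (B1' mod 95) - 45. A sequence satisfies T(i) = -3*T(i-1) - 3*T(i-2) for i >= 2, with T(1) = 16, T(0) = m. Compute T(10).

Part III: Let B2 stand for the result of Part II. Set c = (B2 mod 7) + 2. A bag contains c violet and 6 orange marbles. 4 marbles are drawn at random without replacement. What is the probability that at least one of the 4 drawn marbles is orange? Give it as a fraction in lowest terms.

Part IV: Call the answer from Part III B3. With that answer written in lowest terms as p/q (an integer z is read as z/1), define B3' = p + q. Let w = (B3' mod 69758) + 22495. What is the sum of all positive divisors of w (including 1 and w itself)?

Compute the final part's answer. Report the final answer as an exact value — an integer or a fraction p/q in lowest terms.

34920

Part I: cross terms: (-17*-5 - 7*8)=29, (7*36 - -3*-5)=237, (-3*8 - -17*36)=588; twice the area = |854| = 854; area = 427; answer 427
Part II: B1 = 427; threaded value p + q = 428; m = 3; T(2) = -3*(16) - 3*(3) = -57; iterating: T(2)=-57, T(3)=123, T(4)=-198, T(5)=225, T(6)=-81, T(7)=-432, T(8)=1539, T(9)=-3321, T(10)=5346; answer 5346
Part III: B2 = 5346; c = 7; total draws C(13,4) = 715; complement C(7,4) = 35; favorable 715 - 35 = 680; P = 136/143; answer 136/143
Part IV: B3 = 136/143; threaded value p + q = 279; w = 22774; 22774 = 2 * 59 * 193; sigma = (1 + 2) * (1 + 59) * (1 + 193) = 3 * 60 * 194 = 34920; answer 34920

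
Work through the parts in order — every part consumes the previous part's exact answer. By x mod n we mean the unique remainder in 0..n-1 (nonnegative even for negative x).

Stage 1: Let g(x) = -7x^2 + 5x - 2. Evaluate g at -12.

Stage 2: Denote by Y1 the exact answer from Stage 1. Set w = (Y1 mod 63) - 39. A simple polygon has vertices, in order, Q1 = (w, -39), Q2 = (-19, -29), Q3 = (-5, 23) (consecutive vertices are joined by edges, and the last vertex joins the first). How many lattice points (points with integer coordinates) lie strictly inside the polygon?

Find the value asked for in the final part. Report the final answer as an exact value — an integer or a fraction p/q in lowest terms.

423

Stage 1: -7*(-12)^2 + 5*(-12)^1 - 2 = (-1008) + (-60) + (-2) = -1070; answer -1070
Stage 2: Y1 = -1070; w = -38; cross terms: (-38*-29 - -19*-39)=361, (-19*23 - -5*-29)=-582, (-5*-39 - -38*23)=1069; twice the area = |848| = 848; area = 424; boundary points = 1 + 2 + 1 = 4; strictly interior points = area - boundary/2 + 1 = 423; answer 423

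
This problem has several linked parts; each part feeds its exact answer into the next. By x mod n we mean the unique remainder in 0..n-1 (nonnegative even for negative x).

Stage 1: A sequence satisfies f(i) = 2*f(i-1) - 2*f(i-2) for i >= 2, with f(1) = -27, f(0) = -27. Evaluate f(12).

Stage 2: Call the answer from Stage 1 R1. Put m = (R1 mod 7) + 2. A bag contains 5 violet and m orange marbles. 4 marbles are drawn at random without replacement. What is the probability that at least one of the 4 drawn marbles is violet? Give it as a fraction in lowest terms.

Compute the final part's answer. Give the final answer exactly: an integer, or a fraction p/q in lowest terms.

Stage 1: f(2) = 2*(-27) - 2*(-27) = 0; iterating: f(2)=0, f(3)=54, f(4)=108, f(5)=108, f(6)=0, f(7)=-216, f(8)=-432, f(9)=-432, f(10)=0, f(11)=864, f(12)=1728; answer 1728
Stage 2: R1 = 1728; m = 8; total draws C(13,4) = 715; complement C(8,4) = 70; favorable 715 - 70 = 645; P = 129/143; answer 129/143

129/143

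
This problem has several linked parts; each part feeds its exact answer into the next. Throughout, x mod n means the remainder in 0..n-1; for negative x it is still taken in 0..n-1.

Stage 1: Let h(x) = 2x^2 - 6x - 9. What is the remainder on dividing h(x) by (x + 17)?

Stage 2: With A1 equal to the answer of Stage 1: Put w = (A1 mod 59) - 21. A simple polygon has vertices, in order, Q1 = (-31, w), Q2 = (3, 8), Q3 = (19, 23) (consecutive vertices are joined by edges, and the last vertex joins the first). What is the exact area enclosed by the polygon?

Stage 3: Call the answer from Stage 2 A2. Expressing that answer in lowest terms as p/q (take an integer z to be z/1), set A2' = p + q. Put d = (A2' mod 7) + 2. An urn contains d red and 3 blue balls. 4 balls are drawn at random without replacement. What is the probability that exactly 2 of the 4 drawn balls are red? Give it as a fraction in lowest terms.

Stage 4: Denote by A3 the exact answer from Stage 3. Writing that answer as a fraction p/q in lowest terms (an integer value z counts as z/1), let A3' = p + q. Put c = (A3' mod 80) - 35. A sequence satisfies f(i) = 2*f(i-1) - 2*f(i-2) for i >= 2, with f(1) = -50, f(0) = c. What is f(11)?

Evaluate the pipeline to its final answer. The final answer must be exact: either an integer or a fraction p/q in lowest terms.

Stage 1: remainder = value at the root: 2*(-17)^2 - 6*(-17)^1 - 9 = (578) + (102) + (-9) = 671; answer 671
Stage 2: A1 = 671; w = 1; cross terms: (-31*8 - 3*1)=-251, (3*23 - 19*8)=-83, (19*1 - -31*23)=732; twice the area = |398| = 398; area = 199; answer 199
Stage 3: A2 = 199; threaded value p + q = 200; d = 6; total draws C(9,4) = 126; favorable C(6,2)*C(3,2) = 45; P = 5/14; answer 5/14
Stage 4: A3 = 5/14; threaded value p + q = 19; c = -16; f(2) = 2*(-50) - 2*(-16) = -68; iterating: f(2)=-68, f(3)=-36, f(4)=64, f(5)=200, f(6)=272, f(7)=144, f(8)=-256, f(9)=-800, f(10)=-1088, f(11)=-576; answer -576

-576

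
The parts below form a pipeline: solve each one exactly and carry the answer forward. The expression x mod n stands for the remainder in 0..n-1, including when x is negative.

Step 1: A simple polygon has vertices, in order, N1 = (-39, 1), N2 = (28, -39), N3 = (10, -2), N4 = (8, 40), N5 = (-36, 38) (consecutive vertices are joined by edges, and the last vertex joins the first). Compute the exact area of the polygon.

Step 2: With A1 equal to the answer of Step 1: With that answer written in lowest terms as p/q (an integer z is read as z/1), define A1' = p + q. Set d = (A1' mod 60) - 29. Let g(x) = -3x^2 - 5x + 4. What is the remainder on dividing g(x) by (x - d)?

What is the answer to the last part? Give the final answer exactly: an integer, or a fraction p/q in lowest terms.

-134

Step 1: cross terms: (-39*-39 - 28*1)=1493, (28*-2 - 10*-39)=334, (10*40 - 8*-2)=416, (8*38 - -36*40)=1744, (-36*1 - -39*38)=1446; twice the area = |5433| = 5433; area = 5433/2; answer 5433/2
Step 2: A1 = 5433/2; threaded value p + q = 5435; d = 6; remainder = value at the root: -3*(6)^2 - 5*(6)^1 + 4 = (-108) + (-30) + (4) = -134; answer -134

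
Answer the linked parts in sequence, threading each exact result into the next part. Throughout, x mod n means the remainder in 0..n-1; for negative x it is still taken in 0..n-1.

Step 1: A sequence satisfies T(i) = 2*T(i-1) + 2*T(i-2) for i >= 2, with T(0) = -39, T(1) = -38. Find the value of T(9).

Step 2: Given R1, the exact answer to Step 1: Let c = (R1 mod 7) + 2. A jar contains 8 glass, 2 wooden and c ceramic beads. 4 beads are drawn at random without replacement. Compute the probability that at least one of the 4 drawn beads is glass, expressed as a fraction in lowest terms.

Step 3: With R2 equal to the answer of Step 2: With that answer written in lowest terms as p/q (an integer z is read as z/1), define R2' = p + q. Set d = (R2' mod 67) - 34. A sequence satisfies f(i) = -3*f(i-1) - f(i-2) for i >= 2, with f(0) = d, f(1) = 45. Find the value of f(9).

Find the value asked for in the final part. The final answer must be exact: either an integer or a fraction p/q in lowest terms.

Step 1: T(2) = 2*(-38) + 2*(-39) = -154; iterating: T(2)=-154, T(3)=-384, T(4)=-1076, T(5)=-2920, T(6)=-7992, T(7)=-21824, T(8)=-59632, T(9)=-162912; answer -162912
Step 2: R1 = -162912; c = 8; total draws C(18,4) = 3060; complement C(10,4) = 210; favorable 3060 - 210 = 2850; P = 95/102; answer 95/102
Step 3: R2 = 95/102; threaded value p + q = 197; d = 29; f(2) = -3*(45) - 1*(29) = -164; iterating: f(2)=-164, f(3)=447, f(4)=-1177, f(5)=3084, f(6)=-8075, f(7)=21141, f(8)=-55348, f(9)=144903; answer 144903

144903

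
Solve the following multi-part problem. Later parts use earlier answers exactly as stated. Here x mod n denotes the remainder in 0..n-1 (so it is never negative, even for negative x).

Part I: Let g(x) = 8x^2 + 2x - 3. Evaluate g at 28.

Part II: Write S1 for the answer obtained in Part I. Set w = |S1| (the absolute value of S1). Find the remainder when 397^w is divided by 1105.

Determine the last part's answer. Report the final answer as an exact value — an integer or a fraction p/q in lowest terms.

7

Part I: 8*(28)^2 + 2*(28)^1 - 3 = (6272) + (56) + (-3) = 6325; answer 6325
Part II: S1 = 6325; w = 6325; squarings mod 1105: 397^1=397, 397^2=699, 397^4=191, 397^8=16, 397^16=256, 397^32=341, 397^64=256, 397^128=341, 397^256=256, 397^512=341, 397^1024=256, 397^2048=341, 397^4096=256; 397^6325 = 397^1 * 397^4 * 397^16 * 397^32 * 397^128 * 397^2048 * 397^4096 = 7 (mod 1105); answer 7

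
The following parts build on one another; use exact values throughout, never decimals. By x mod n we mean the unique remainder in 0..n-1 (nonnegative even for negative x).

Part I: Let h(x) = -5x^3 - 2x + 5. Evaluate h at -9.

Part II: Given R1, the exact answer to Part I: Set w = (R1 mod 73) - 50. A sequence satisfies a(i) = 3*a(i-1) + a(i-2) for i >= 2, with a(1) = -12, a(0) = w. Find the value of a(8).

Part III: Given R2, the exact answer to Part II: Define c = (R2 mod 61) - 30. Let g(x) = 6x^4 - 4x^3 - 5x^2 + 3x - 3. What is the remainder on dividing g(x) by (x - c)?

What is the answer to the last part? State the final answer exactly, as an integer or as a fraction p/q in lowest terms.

Part I: -5*(-9)^3 - 2*(-9)^1 + 5 = (3645) + (18) + (5) = 3668; answer 3668
Part II: R1 = 3668; w = -32; a(2) = 3*(-12) + 1*(-32) = -68; iterating: a(2)=-68, a(3)=-216, a(4)=-716, a(5)=-2364, a(6)=-7808, a(7)=-25788, a(8)=-85172; answer -85172
Part III: R2 = -85172; c = 15; remainder = value at the root: 6*(15)^4 - 4*(15)^3 - 5*(15)^2 + 3*(15)^1 - 3 = (303750) + (-13500) + (-1125) + (45) + (-3) = 289167; answer 289167

289167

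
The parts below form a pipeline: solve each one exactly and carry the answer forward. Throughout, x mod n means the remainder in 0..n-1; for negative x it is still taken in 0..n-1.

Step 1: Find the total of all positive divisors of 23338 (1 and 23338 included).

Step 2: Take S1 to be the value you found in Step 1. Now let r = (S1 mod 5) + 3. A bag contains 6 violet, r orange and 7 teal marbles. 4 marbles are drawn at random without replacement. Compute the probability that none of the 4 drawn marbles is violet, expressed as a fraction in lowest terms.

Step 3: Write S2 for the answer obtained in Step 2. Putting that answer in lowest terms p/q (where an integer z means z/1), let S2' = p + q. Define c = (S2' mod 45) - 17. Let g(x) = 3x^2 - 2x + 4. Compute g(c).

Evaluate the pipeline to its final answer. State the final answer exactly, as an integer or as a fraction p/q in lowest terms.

Step 1: 23338 = 2 * 7 * 1667; sigma = (1 + 2) * (1 + 7) * (1 + 1667) = 3 * 8 * 1668 = 40032; answer 40032
Step 2: S1 = 40032; r = 5; total draws C(18,4) = 3060; favorable C(12,4) = 495; P = 11/68; answer 11/68
Step 3: S2 = 11/68; threaded value p + q = 79; c = 17; 3*(17)^2 - 2*(17)^1 + 4 = (867) + (-34) + (4) = 837; answer 837

837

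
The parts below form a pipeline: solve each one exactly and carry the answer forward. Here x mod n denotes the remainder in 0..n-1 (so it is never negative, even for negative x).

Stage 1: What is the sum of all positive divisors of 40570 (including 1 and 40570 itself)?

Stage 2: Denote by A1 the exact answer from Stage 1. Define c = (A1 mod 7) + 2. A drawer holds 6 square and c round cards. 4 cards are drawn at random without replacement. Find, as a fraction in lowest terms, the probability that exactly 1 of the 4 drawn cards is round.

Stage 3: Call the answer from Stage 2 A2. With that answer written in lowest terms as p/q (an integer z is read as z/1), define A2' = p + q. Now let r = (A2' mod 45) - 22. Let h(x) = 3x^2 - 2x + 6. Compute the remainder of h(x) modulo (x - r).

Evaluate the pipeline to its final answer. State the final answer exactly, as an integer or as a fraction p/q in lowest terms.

566

Stage 1: 40570 = 2 * 5 * 4057; sigma = (1 + 2) * (1 + 5) * (1 + 4057) = 3 * 6 * 4058 = 73044; answer 73044
Stage 2: A1 = 73044; c = 8; total draws C(14,4) = 1001; favorable C(8,1)*C(6,3) = 160; P = 160/1001; answer 160/1001
Stage 3: A2 = 160/1001; threaded value p + q = 1161; r = 14; remainder = value at the root: 3*(14)^2 - 2*(14)^1 + 6 = (588) + (-28) + (6) = 566; answer 566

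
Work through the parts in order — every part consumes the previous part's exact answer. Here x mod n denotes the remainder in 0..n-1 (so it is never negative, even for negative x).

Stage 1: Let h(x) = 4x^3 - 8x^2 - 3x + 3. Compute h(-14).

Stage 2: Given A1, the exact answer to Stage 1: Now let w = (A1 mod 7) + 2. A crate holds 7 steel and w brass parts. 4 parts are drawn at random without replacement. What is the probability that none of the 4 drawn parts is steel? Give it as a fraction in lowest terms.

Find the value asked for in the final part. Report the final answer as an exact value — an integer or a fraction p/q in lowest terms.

1/99

Stage 1: 4*(-14)^3 - 8*(-14)^2 - 3*(-14)^1 + 3 = (-10976) + (-1568) + (42) + (3) = -12499; answer -12499
Stage 2: A1 = -12499; w = 5; total draws C(12,4) = 495; favorable C(5,4) = 5; P = 1/99; answer 1/99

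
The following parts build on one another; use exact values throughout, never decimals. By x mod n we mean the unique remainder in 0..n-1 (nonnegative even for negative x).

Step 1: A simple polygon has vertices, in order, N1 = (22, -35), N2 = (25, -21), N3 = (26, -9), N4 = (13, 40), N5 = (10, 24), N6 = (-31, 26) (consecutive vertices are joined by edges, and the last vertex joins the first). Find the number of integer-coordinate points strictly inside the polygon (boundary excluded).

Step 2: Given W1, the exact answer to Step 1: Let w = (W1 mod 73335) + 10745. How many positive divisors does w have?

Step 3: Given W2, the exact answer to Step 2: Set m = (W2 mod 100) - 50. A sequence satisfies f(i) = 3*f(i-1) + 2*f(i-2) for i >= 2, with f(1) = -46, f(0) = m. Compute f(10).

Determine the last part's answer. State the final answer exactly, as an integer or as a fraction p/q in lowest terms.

-5721158

Step 1: cross terms: (22*-21 - 25*-35)=413, (25*-9 - 26*-21)=321, (26*40 - 13*-9)=1157, (13*24 - 10*40)=-88, (10*26 - -31*24)=1004, (-31*-35 - 22*26)=513; twice the area = |3320| = 3320; area = 1660; boundary points = 1 + 1 + 1 + 1 + 1 + 1 = 6; strictly interior points = area - boundary/2 + 1 = 1658; answer 1658
Step 2: W1 = 1658; w = 12403; 12403 = 79 * 157; number of divisors = (1+1) * (1+1) = 4; answer 4
Step 3: W2 = 4; m = -46; f(2) = 3*(-46) + 2*(-46) = -230; iterating: f(2)=-230, f(3)=-782, f(4)=-2806, f(5)=-9982, f(6)=-35558, f(7)=-126638, f(8)=-451030, f(9)=-1606366, f(10)=-5721158; answer -5721158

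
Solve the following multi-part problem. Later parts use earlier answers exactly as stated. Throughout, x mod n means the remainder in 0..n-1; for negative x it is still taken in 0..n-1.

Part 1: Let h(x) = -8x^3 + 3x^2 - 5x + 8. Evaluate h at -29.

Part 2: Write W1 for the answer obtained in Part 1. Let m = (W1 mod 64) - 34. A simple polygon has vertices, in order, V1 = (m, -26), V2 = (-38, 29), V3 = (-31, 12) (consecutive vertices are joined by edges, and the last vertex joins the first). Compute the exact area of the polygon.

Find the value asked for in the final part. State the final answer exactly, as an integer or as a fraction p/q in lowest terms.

Part 1: -8*(-29)^3 + 3*(-29)^2 - 5*(-29)^1 + 8 = (195112) + (2523) + (145) + (8) = 197788; answer 197788
Part 2: W1 = 197788; m = -6; cross terms: (-6*29 - -38*-26)=-1162, (-38*12 - -31*29)=443, (-31*-26 - -6*12)=878; twice the area = |159| = 159; area = 159/2; answer 159/2

159/2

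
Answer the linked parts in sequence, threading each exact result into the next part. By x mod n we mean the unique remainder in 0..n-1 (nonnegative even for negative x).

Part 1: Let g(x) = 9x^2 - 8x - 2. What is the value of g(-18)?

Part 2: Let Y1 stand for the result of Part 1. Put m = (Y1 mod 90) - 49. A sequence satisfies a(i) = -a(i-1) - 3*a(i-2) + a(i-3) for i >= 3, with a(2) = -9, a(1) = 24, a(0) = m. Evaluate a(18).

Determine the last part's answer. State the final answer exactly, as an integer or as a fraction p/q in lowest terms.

-20217

Part 1: 9*(-18)^2 - 8*(-18)^1 - 2 = (2916) + (144) + (-2) = 3058; answer 3058
Part 2: Y1 = 3058; m = 39; a(3) = -1*(-9) - 3*(24) + 1*(39) = -24; iterating: a(3)=-24, a(4)=75, a(5)=-12, a(6)=-237, a(7)=348, a(8)=351, a(9)=-1632, a(10)=927, a(11)=4320, a(12)=-8733, a(13)=-3300, a(14)=33819, a(15)=-32652, a(16)=-72105, a(17)=203880, a(18)=-20217; answer -20217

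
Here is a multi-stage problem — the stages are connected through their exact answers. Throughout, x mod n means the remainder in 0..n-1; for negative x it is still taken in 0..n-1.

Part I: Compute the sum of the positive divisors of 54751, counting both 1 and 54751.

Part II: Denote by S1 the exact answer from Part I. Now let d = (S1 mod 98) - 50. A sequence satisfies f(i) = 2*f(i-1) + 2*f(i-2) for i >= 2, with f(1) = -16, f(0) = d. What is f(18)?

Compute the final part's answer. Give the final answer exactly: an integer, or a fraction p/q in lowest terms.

-58604544

Part I: 54751 is prime, so its only divisors are 1 and 54751; sigma = 1 + 54751 = 54752; answer 54752
Part II: S1 = 54752; d = 18; f(2) = 2*(-16) + 2*(18) = 4; iterating: f(2)=4, f(3)=-24, f(4)=-40, f(5)=-128, f(6)=-336, f(7)=-928, f(8)=-2528, f(9)=-6912, f(10)=-18880, f(11)=-51584, f(12)=-140928, f(13)=-385024, f(14)=-1051904, f(15)=-2873856, f(16)=-7851520, f(17)=-21450752, f(18)=-58604544; answer -58604544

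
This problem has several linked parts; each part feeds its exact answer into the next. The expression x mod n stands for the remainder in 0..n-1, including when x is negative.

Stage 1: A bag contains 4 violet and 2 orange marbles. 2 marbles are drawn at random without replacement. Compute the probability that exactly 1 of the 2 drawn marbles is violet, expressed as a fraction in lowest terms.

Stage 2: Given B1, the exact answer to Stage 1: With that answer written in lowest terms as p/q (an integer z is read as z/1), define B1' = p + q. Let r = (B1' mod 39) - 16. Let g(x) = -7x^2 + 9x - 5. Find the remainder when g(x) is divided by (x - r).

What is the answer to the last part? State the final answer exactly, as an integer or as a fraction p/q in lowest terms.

-285

Stage 1: total draws C(6,2) = 15; favorable C(4,1)*C(2,1) = 8; P = 8/15; answer 8/15
Stage 2: B1 = 8/15; threaded value p + q = 23; r = 7; remainder = value at the root: -7*(7)^2 + 9*(7)^1 - 5 = (-343) + (63) + (-5) = -285; answer -285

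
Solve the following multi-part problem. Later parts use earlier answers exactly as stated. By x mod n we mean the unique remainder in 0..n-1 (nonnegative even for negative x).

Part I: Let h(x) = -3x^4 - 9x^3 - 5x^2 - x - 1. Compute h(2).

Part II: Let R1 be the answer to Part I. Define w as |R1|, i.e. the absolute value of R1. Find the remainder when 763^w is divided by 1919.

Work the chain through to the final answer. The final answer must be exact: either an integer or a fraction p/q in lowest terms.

1704

Part I: -3*(2)^4 - 9*(2)^3 - 5*(2)^2 - 1*(2)^1 - 1 = (-48) + (-72) + (-20) + (-2) + (-1) = -143; answer -143
Part II: R1 = -143; w = 143; squarings mod 1919: 763^1=763, 763^2=712, 763^4=328, 763^8=120, 763^16=967, 763^32=536, 763^64=1365, 763^128=1795; 763^143 = 763^1 * 763^2 * 763^4 * 763^8 * 763^128 = 1704 (mod 1919); answer 1704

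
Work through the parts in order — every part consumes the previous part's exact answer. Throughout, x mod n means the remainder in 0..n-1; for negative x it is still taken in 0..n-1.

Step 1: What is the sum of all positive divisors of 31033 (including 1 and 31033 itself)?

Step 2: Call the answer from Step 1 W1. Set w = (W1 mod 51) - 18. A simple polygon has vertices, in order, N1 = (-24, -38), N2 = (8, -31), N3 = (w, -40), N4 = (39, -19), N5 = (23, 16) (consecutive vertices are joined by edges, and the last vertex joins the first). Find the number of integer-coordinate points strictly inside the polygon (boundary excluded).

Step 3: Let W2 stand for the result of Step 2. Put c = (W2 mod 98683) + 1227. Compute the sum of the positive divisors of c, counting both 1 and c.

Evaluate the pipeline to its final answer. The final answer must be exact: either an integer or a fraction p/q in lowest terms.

2700

Step 1: 31033 is prime, so its only divisors are 1 and 31033; sigma = 1 + 31033 = 31034; answer 31034
Step 2: W1 = 31034; w = 8; cross terms: (-24*-31 - 8*-38)=1048, (8*-40 - 8*-31)=-72, (8*-19 - 39*-40)=1408, (39*16 - 23*-19)=1061, (23*-38 - -24*16)=-490; twice the area = |2955| = 2955; area = 2955/2; boundary points = 1 + 9 + 1 + 1 + 1 = 13; strictly interior points = area - boundary/2 + 1 = 1472; answer 1472
Step 3: W2 = 1472; c = 2699; 2699 is prime, so its only divisors are 1 and 2699; sigma = 1 + 2699 = 2700; answer 2700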